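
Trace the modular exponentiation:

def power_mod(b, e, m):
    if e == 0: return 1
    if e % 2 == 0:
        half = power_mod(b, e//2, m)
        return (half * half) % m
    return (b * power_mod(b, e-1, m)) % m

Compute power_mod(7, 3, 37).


power_mod(7, 3, 37): e is odd, compute power_mod(7, 2, 37)
  power_mod(7, 2, 37): e is even, compute power_mod(7, 1, 37)
    power_mod(7, 1, 37): e is odd, compute power_mod(7, 0, 37)
      power_mod(7, 0, 37) = 1
    (7 * 1) % 37 = 7
  half=7, (7*7) % 37 = 12
(7 * 12) % 37 = 10

10


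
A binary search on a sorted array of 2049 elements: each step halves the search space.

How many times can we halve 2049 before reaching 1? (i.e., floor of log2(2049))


2049 / 2 = 1024
1024 / 2 = 512
512 / 2 = 256
256 / 2 = 128
128 / 2 = 64
64 / 2 = 32
32 / 2 = 16
16 / 2 = 8
8 / 2 = 4
4 / 2 = 2
2 / 2 = 1
Reached 1 after 11 halvings

11


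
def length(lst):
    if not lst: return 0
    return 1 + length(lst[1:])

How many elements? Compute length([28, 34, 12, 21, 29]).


length([28, 34, 12, 21, 29]) = 1 + length([34, 12, 21, 29])
length([34, 12, 21, 29]) = 1 + length([12, 21, 29])
length([12, 21, 29]) = 1 + length([21, 29])
length([21, 29]) = 1 + length([29])
length([29]) = 1 + length([])
length([]) = 0  (base case)
Unwinding: 1 + 1 + 1 + 1 + 1 + 0 = 5

5


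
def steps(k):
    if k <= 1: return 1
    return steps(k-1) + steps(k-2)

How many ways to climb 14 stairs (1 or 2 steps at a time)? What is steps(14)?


Building up from base cases:
steps(0) = 1
steps(1) = 1
steps(2) = steps(1) + steps(0) = 1 + 1 = 2
steps(3) = steps(2) + steps(1) = 2 + 1 = 3
steps(4) = steps(3) + steps(2) = 3 + 2 = 5
steps(5) = steps(4) + steps(3) = 5 + 3 = 8
steps(6) = steps(5) + steps(4) = 8 + 5 = 13
steps(7) = steps(6) + steps(5) = 13 + 8 = 21
steps(8) = steps(7) + steps(6) = 21 + 13 = 34
steps(9) = steps(8) + steps(7) = 34 + 21 = 55
steps(10) = steps(9) + steps(8) = 55 + 34 = 89
steps(11) = steps(10) + steps(9) = 89 + 55 = 144
steps(12) = steps(11) + steps(10) = 144 + 89 = 233
steps(13) = steps(12) + steps(11) = 233 + 144 = 377
steps(14) = steps(13) + steps(12) = 377 + 233 = 610

610


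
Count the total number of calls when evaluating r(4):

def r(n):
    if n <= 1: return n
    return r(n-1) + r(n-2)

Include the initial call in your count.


Let C(n) = total calls for r(n)
C(0) = 1, C(1) = 1
C(2) = 1 + C(1) + C(0) = 1 + 1 + 1 = 3
C(3) = 1 + C(2) + C(1) = 1 + 3 + 1 = 5
C(4) = 1 + C(3) + C(2) = 1 + 5 + 3 = 9

9


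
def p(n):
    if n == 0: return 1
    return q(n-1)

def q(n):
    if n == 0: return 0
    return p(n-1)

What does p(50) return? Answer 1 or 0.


p(50) = q(49)
q(49) = p(48)
p(48) = q(47)
q(47) = p(46)
p(46) = q(45)
q(45) = p(44)
p(44) = q(43)
q(43) = p(42)
p(42) = q(41)
q(41) = p(40)
p(40) = q(39)
q(39) = p(38)
p(38) = q(37)
q(37) = p(36)
p(36) = q(35)
q(35) = p(34)
p(34) = q(33)
q(33) = p(32)
p(32) = q(31)
q(31) = p(30)
p(30) = q(29)
q(29) = p(28)
p(28) = q(27)
q(27) = p(26)
p(26) = q(25)
q(25) = p(24)
p(24) = q(23)
q(23) = p(22)
p(22) = q(21)
q(21) = p(20)
p(20) = q(19)
q(19) = p(18)
p(18) = q(17)
q(17) = p(16)
p(16) = q(15)
q(15) = p(14)
p(14) = q(13)
q(13) = p(12)
p(12) = q(11)
q(11) = p(10)
p(10) = q(9)
q(9) = p(8)
p(8) = q(7)
q(7) = p(6)
p(6) = q(5)
q(5) = p(4)
p(4) = q(3)
q(3) = p(2)
p(2) = q(1)
q(1) = p(0)
p(0) = 1  (base case)
Result: 1

1


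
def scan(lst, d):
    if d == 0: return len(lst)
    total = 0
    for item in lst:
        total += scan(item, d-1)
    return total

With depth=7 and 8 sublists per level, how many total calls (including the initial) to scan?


At depth 0 (root): 1 call
At depth 1: each of 1 parents calls scan on 8 children = 8 calls
At depth 2: each of 8 parents calls scan on 8 children = 64 calls
At depth 3: each of 64 parents calls scan on 8 children = 512 calls
At depth 4: each of 512 parents calls scan on 8 children = 4096 calls
At depth 5: each of 4096 parents calls scan on 8 children = 32768 calls
At depth 6: each of 32768 parents calls scan on 8 children = 262144 calls
At depth 7: each of 262144 parents calls scan on 8 children = 2097152 calls
Total: 1 + 8 + 64 + 512 + 4096 + 32768 + 262144 + 2097152 = 2396745

2396745


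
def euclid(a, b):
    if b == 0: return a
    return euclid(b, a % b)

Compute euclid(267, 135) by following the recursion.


euclid(267, 135) = euclid(135, 132)
euclid(135, 132) = euclid(132, 3)
euclid(132, 3) = euclid(3, 0)
euclid(3, 0) = 3  (base case)

3


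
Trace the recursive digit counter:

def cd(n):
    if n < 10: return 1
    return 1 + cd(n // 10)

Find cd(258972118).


cd(258972118) = 1 + cd(25897211)
cd(25897211) = 1 + cd(2589721)
cd(2589721) = 1 + cd(258972)
cd(258972) = 1 + cd(25897)
cd(25897) = 1 + cd(2589)
cd(2589) = 1 + cd(258)
cd(258) = 1 + cd(25)
cd(25) = 1 + cd(2)
cd(2) = 1  (base case: 2 < 10)
Unwinding: 1 + 1 + 1 + 1 + 1 + 1 + 1 + 1 + 1 = 9

9


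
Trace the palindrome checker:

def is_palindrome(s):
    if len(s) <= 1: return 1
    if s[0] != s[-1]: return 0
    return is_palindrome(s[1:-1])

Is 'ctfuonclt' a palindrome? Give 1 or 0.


is_palindrome('ctfuonclt'): s[0]='c' != s[-1]='t' -> return 0
Result: 0 (not a palindrome)

0


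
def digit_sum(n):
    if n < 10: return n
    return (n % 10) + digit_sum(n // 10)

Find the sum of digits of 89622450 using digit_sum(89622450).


digit_sum(89622450) = 0 + digit_sum(8962245)
digit_sum(8962245) = 5 + digit_sum(896224)
digit_sum(896224) = 4 + digit_sum(89622)
digit_sum(89622) = 2 + digit_sum(8962)
digit_sum(8962) = 2 + digit_sum(896)
digit_sum(896) = 6 + digit_sum(89)
digit_sum(89) = 9 + digit_sum(8)
digit_sum(8) = 8  (base case)
Total: 0 + 5 + 4 + 2 + 2 + 6 + 9 + 8 = 36

36


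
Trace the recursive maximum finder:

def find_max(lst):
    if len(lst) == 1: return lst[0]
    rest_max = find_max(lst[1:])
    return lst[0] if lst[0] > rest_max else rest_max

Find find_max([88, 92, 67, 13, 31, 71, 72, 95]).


find_max([88, 92, 67, 13, 31, 71, 72, 95]): compare 88 with find_max([92, 67, 13, 31, 71, 72, 95])
find_max([92, 67, 13, 31, 71, 72, 95]): compare 92 with find_max([67, 13, 31, 71, 72, 95])
find_max([67, 13, 31, 71, 72, 95]): compare 67 with find_max([13, 31, 71, 72, 95])
find_max([13, 31, 71, 72, 95]): compare 13 with find_max([31, 71, 72, 95])
find_max([31, 71, 72, 95]): compare 31 with find_max([71, 72, 95])
find_max([71, 72, 95]): compare 71 with find_max([72, 95])
find_max([72, 95]): compare 72 with find_max([95])
find_max([95]) = 95  (base case)
Compare 72 with 95 -> 95
Compare 71 with 95 -> 95
Compare 31 with 95 -> 95
Compare 13 with 95 -> 95
Compare 67 with 95 -> 95
Compare 92 with 95 -> 95
Compare 88 with 95 -> 95

95


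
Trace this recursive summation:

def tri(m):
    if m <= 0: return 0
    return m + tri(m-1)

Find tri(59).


tri(59)
= 59 + 58 + 57 + 56 + 55 + 54 + 53 + 52 + 51 + 50 + 49 + 48 + 47 + 46 + 45 + 44 + 43 + 42 + 41 + 40 + 39 + 38 + 37 + 36 + 35 + 34 + 33 + 32 + 31 + 30 + 29 + 28 + 27 + 26 + 25 + 24 + 23 + 22 + 21 + 20 + 19 + 18 + 17 + 16 + 15 + 14 + 13 + 12 + 11 + 10 + 9 + 8 + 7 + 6 + 5 + 4 + 3 + 2 + 1 + tri(0)
= 59 + 58 + 57 + 56 + 55 + 54 + 53 + 52 + 51 + 50 + 49 + 48 + 47 + 46 + 45 + 44 + 43 + 42 + 41 + 40 + 39 + 38 + 37 + 36 + 35 + 34 + 33 + 32 + 31 + 30 + 29 + 28 + 27 + 26 + 25 + 24 + 23 + 22 + 21 + 20 + 19 + 18 + 17 + 16 + 15 + 14 + 13 + 12 + 11 + 10 + 9 + 8 + 7 + 6 + 5 + 4 + 3 + 2 + 1 + 0
= 1770

1770


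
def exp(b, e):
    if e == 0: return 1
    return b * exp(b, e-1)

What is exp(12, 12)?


exp(12, 12)
= 12 * exp(12, 11)
= 12 * 12 * exp(12, 10)
= 12 * 12 * 12 * exp(12, 9)
= 12 * 12 * 12 * 12 * exp(12, 8)
= 12 * 12 * 12 * 12 * 12 * exp(12, 7)
= 12 * 12 * 12 * 12 * 12 * 12 * exp(12, 6)
= 12 * 12 * 12 * 12 * 12 * 12 * 12 * exp(12, 5)
= 12 * 12 * 12 * 12 * 12 * 12 * 12 * 12 * exp(12, 4)
= 12 * 12 * 12 * 12 * 12 * 12 * 12 * 12 * 12 * exp(12, 3)
= 12 * 12 * 12 * 12 * 12 * 12 * 12 * 12 * 12 * 12 * exp(12, 2)
= 12 * 12 * 12 * 12 * 12 * 12 * 12 * 12 * 12 * 12 * 12 * exp(12, 1)
= 12 * 12 * 12 * 12 * 12 * 12 * 12 * 12 * 12 * 12 * 12 * 12 * exp(12, 0)
= 12 * 12 * 12 * 12 * 12 * 12 * 12 * 12 * 12 * 12 * 12 * 12 * 1
= 8916100448256

8916100448256


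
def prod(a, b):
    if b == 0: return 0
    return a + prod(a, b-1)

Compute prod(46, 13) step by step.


prod(46, 13) = 46 + prod(46, 12)
prod(46, 12) = 46 + prod(46, 11)
prod(46, 11) = 46 + prod(46, 10)
prod(46, 10) = 46 + prod(46, 9)
prod(46, 9) = 46 + prod(46, 8)
prod(46, 8) = 46 + prod(46, 7)
prod(46, 7) = 46 + prod(46, 6)
prod(46, 6) = 46 + prod(46, 5)
prod(46, 5) = 46 + prod(46, 4)
prod(46, 4) = 46 + prod(46, 3)
prod(46, 3) = 46 + prod(46, 2)
prod(46, 2) = 46 + prod(46, 1)
prod(46, 1) = 46 + prod(46, 0)
prod(46, 0) = 0  (base case)
Total: 46 + 46 + 46 + 46 + 46 + 46 + 46 + 46 + 46 + 46 + 46 + 46 + 46 + 0 = 598

598


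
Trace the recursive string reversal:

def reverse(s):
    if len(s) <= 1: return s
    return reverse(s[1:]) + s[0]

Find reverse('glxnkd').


reverse('glxnkd') = reverse('lxnkd') + 'g'
reverse('lxnkd') = reverse('xnkd') + 'l'
reverse('xnkd') = reverse('nkd') + 'x'
reverse('nkd') = reverse('kd') + 'n'
reverse('kd') = reverse('d') + 'k'
reverse('d') = 'd'  (base case)
Concatenating: 'd' + 'k' + 'n' + 'x' + 'l' + 'g' = 'dknxlg'

dknxlg


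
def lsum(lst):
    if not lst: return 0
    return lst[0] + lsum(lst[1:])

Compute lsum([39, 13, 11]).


lsum([39, 13, 11]) = 39 + lsum([13, 11])
lsum([13, 11]) = 13 + lsum([11])
lsum([11]) = 11 + lsum([])
lsum([]) = 0  (base case)
Total: 39 + 13 + 11 + 0 = 63

63


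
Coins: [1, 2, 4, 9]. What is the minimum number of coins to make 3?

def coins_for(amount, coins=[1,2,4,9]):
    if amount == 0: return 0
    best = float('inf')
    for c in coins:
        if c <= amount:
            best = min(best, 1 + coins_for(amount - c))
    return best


Building up with DP:
coins_for(0) = 0
coins_for(1) = min(1+coins_for(0)=1+0=1) = 1
coins_for(2) = min(1+coins_for(1)=1+1=2, 1+coins_for(0)=1+0=1) = 1
coins_for(3) = min(1+coins_for(2)=1+1=2, 1+coins_for(1)=1+1=2) = 2

2


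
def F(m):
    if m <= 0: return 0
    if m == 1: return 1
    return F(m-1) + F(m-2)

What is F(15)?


Computing F(15) bottom-up:
F(0) = 0
F(1) = 1
F(2) = F(1) + F(0) = 1 + 0 = 1
F(3) = F(2) + F(1) = 1 + 1 = 2
F(4) = F(3) + F(2) = 2 + 1 = 3
F(5) = F(4) + F(3) = 3 + 2 = 5
F(6) = F(5) + F(4) = 5 + 3 = 8
F(7) = F(6) + F(5) = 8 + 5 = 13
F(8) = F(7) + F(6) = 13 + 8 = 21
F(9) = F(8) + F(7) = 21 + 13 = 34
F(10) = F(9) + F(8) = 34 + 21 = 55
F(11) = F(10) + F(9) = 55 + 34 = 89
F(12) = F(11) + F(10) = 89 + 55 = 144
F(13) = F(12) + F(11) = 144 + 89 = 233
F(14) = F(13) + F(12) = 233 + 144 = 377
F(15) = F(14) + F(13) = 377 + 233 = 610

610


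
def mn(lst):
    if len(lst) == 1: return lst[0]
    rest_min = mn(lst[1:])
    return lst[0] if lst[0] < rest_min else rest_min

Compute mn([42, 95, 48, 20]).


mn([42, 95, 48, 20]): compare 42 with mn([95, 48, 20])
mn([95, 48, 20]): compare 95 with mn([48, 20])
mn([48, 20]): compare 48 with mn([20])
mn([20]) = 20  (base case)
Compare 48 with 20 -> 20
Compare 95 with 20 -> 20
Compare 42 with 20 -> 20

20


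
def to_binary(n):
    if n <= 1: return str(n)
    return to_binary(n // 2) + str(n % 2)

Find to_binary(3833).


to_binary(3833) = to_binary(1916) + '1'
to_binary(1916) = to_binary(958) + '0'
to_binary(958) = to_binary(479) + '0'
to_binary(479) = to_binary(239) + '1'
to_binary(239) = to_binary(119) + '1'
to_binary(119) = to_binary(59) + '1'
to_binary(59) = to_binary(29) + '1'
to_binary(29) = to_binary(14) + '1'
to_binary(14) = to_binary(7) + '0'
to_binary(7) = to_binary(3) + '1'
to_binary(3) = to_binary(1) + '1'
to_binary(1) = '1'  (base case)
Concatenating: '1' + '1' + '1' + '0' + '1' + '1' + '1' + '1' + '1' + '0' + '0' + '1' = '111011111001'

111011111001


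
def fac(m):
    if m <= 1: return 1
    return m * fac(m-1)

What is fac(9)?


fac(9)
= 9 * fac(8)
= 9 * 8 * fac(7)
= 9 * 8 * 7 * fac(6)
= 9 * 8 * 7 * 6 * fac(5)
= 9 * 8 * 7 * 6 * 5 * fac(4)
= 9 * 8 * 7 * 6 * 5 * 4 * fac(3)
= 9 * 8 * 7 * 6 * 5 * 4 * 3 * fac(2)
= 9 * 8 * 7 * 6 * 5 * 4 * 3 * 2 * fac(1)
= 9 * 8 * 7 * 6 * 5 * 4 * 3 * 2 * 1
= 362880

362880


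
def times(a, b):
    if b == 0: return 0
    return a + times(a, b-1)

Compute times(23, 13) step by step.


times(23, 13) = 23 + times(23, 12)
times(23, 12) = 23 + times(23, 11)
times(23, 11) = 23 + times(23, 10)
times(23, 10) = 23 + times(23, 9)
times(23, 9) = 23 + times(23, 8)
times(23, 8) = 23 + times(23, 7)
times(23, 7) = 23 + times(23, 6)
times(23, 6) = 23 + times(23, 5)
times(23, 5) = 23 + times(23, 4)
times(23, 4) = 23 + times(23, 3)
times(23, 3) = 23 + times(23, 2)
times(23, 2) = 23 + times(23, 1)
times(23, 1) = 23 + times(23, 0)
times(23, 0) = 0  (base case)
Total: 23 + 23 + 23 + 23 + 23 + 23 + 23 + 23 + 23 + 23 + 23 + 23 + 23 + 0 = 299

299


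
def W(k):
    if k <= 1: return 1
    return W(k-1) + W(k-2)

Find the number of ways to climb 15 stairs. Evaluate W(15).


Building up from base cases:
W(0) = 1
W(1) = 1
W(2) = W(1) + W(0) = 1 + 1 = 2
W(3) = W(2) + W(1) = 2 + 1 = 3
W(4) = W(3) + W(2) = 3 + 2 = 5
W(5) = W(4) + W(3) = 5 + 3 = 8
W(6) = W(5) + W(4) = 8 + 5 = 13
W(7) = W(6) + W(5) = 13 + 8 = 21
W(8) = W(7) + W(6) = 21 + 13 = 34
W(9) = W(8) + W(7) = 34 + 21 = 55
W(10) = W(9) + W(8) = 55 + 34 = 89
W(11) = W(10) + W(9) = 89 + 55 = 144
W(12) = W(11) + W(10) = 144 + 89 = 233
W(13) = W(12) + W(11) = 233 + 144 = 377
W(14) = W(13) + W(12) = 377 + 233 = 610
W(15) = W(14) + W(13) = 610 + 377 = 987

987


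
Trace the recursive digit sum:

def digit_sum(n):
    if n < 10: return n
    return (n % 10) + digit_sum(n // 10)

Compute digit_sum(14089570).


digit_sum(14089570) = 0 + digit_sum(1408957)
digit_sum(1408957) = 7 + digit_sum(140895)
digit_sum(140895) = 5 + digit_sum(14089)
digit_sum(14089) = 9 + digit_sum(1408)
digit_sum(1408) = 8 + digit_sum(140)
digit_sum(140) = 0 + digit_sum(14)
digit_sum(14) = 4 + digit_sum(1)
digit_sum(1) = 1  (base case)
Total: 0 + 7 + 5 + 9 + 8 + 0 + 4 + 1 = 34

34


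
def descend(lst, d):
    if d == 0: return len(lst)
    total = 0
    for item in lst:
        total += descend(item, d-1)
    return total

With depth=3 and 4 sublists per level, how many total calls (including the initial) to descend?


At depth 0 (root): 1 call
At depth 1: each of 1 parents calls descend on 4 children = 4 calls
At depth 2: each of 4 parents calls descend on 4 children = 16 calls
At depth 3: each of 16 parents calls descend on 4 children = 64 calls
Total: 1 + 4 + 16 + 64 = 85

85


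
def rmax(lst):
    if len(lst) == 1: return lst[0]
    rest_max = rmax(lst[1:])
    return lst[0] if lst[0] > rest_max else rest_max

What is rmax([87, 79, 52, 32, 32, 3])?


rmax([87, 79, 52, 32, 32, 3]): compare 87 with rmax([79, 52, 32, 32, 3])
rmax([79, 52, 32, 32, 3]): compare 79 with rmax([52, 32, 32, 3])
rmax([52, 32, 32, 3]): compare 52 with rmax([32, 32, 3])
rmax([32, 32, 3]): compare 32 with rmax([32, 3])
rmax([32, 3]): compare 32 with rmax([3])
rmax([3]) = 3  (base case)
Compare 32 with 3 -> 32
Compare 32 with 32 -> 32
Compare 52 with 32 -> 52
Compare 79 with 52 -> 79
Compare 87 with 79 -> 87

87


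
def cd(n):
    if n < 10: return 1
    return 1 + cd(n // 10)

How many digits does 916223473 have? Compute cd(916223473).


cd(916223473) = 1 + cd(91622347)
cd(91622347) = 1 + cd(9162234)
cd(9162234) = 1 + cd(916223)
cd(916223) = 1 + cd(91622)
cd(91622) = 1 + cd(9162)
cd(9162) = 1 + cd(916)
cd(916) = 1 + cd(91)
cd(91) = 1 + cd(9)
cd(9) = 1  (base case: 9 < 10)
Unwinding: 1 + 1 + 1 + 1 + 1 + 1 + 1 + 1 + 1 = 9

9


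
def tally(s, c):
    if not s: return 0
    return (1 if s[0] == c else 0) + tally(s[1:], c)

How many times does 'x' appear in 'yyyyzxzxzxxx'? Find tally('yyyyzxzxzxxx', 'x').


s[0]='y' != 'x' -> 0
s[0]='y' != 'x' -> 0
s[0]='y' != 'x' -> 0
s[0]='y' != 'x' -> 0
s[0]='z' != 'x' -> 0
s[0]='x' == 'x' -> 1
s[0]='z' != 'x' -> 0
s[0]='x' == 'x' -> 1
s[0]='z' != 'x' -> 0
s[0]='x' == 'x' -> 1
s[0]='x' == 'x' -> 1
s[0]='x' == 'x' -> 1
Sum: 0 + 0 + 0 + 0 + 0 + 1 + 0 + 1 + 0 + 1 + 1 + 1 = 5

5


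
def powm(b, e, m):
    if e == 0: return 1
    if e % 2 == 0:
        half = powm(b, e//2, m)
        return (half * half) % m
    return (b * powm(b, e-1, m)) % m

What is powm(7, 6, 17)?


powm(7, 6, 17): e is even, compute powm(7, 3, 17)
  powm(7, 3, 17): e is odd, compute powm(7, 2, 17)
    powm(7, 2, 17): e is even, compute powm(7, 1, 17)
      powm(7, 1, 17): e is odd, compute powm(7, 0, 17)
        powm(7, 0, 17) = 1
      (7 * 1) % 17 = 7
    half=7, (7*7) % 17 = 15
  (7 * 15) % 17 = 3
half=3, (3*3) % 17 = 9

9


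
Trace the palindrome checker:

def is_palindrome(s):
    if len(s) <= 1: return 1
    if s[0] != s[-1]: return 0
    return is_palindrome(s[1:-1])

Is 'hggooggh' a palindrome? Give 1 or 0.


is_palindrome('hggooggh'): s[0]='h' == s[-1]='h' -> check is_palindrome('ggoogg')
is_palindrome('ggoogg'): s[0]='g' == s[-1]='g' -> check is_palindrome('goog')
is_palindrome('goog'): s[0]='g' == s[-1]='g' -> check is_palindrome('oo')
is_palindrome('oo'): s[0]='o' == s[-1]='o' -> check is_palindrome('')
is_palindrome(''): len <= 1 -> return 1  (base case)
Result: 1 (palindrome)

1


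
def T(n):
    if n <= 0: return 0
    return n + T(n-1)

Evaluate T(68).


T(68)
= 68 + 67 + 66 + 65 + 64 + 63 + 62 + 61 + 60 + 59 + 58 + 57 + 56 + 55 + 54 + 53 + 52 + 51 + 50 + 49 + 48 + 47 + 46 + 45 + 44 + 43 + 42 + 41 + 40 + 39 + 38 + 37 + 36 + 35 + 34 + 33 + 32 + 31 + 30 + 29 + 28 + 27 + 26 + 25 + 24 + 23 + 22 + 21 + 20 + 19 + 18 + 17 + 16 + 15 + 14 + 13 + 12 + 11 + 10 + 9 + 8 + 7 + 6 + 5 + 4 + 3 + 2 + 1 + T(0)
= 68 + 67 + 66 + 65 + 64 + 63 + 62 + 61 + 60 + 59 + 58 + 57 + 56 + 55 + 54 + 53 + 52 + 51 + 50 + 49 + 48 + 47 + 46 + 45 + 44 + 43 + 42 + 41 + 40 + 39 + 38 + 37 + 36 + 35 + 34 + 33 + 32 + 31 + 30 + 29 + 28 + 27 + 26 + 25 + 24 + 23 + 22 + 21 + 20 + 19 + 18 + 17 + 16 + 15 + 14 + 13 + 12 + 11 + 10 + 9 + 8 + 7 + 6 + 5 + 4 + 3 + 2 + 1 + 0
= 2346

2346


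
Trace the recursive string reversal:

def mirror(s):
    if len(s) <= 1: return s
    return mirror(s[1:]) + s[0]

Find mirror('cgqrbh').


mirror('cgqrbh') = mirror('gqrbh') + 'c'
mirror('gqrbh') = mirror('qrbh') + 'g'
mirror('qrbh') = mirror('rbh') + 'q'
mirror('rbh') = mirror('bh') + 'r'
mirror('bh') = mirror('h') + 'b'
mirror('h') = 'h'  (base case)
Concatenating: 'h' + 'b' + 'r' + 'q' + 'g' + 'c' = 'hbrqgc'

hbrqgc


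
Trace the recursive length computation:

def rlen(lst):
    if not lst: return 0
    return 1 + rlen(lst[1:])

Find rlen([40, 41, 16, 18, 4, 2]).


rlen([40, 41, 16, 18, 4, 2]) = 1 + rlen([41, 16, 18, 4, 2])
rlen([41, 16, 18, 4, 2]) = 1 + rlen([16, 18, 4, 2])
rlen([16, 18, 4, 2]) = 1 + rlen([18, 4, 2])
rlen([18, 4, 2]) = 1 + rlen([4, 2])
rlen([4, 2]) = 1 + rlen([2])
rlen([2]) = 1 + rlen([])
rlen([]) = 0  (base case)
Unwinding: 1 + 1 + 1 + 1 + 1 + 1 + 0 = 6

6


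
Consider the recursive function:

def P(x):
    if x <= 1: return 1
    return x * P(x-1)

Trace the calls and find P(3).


P(3)
= 3 * P(2)
= 3 * 2 * P(1)
= 3 * 2 * 1
= 6

6


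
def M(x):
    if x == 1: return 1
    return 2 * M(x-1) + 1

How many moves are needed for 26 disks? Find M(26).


M(26) = 2 * M(25) + 1
M(25) = 2 * M(24) + 1
M(24) = 2 * M(23) + 1
M(23) = 2 * M(22) + 1
M(22) = 2 * M(21) + 1
M(21) = 2 * M(20) + 1
M(20) = 2 * M(19) + 1
M(19) = 2 * M(18) + 1
M(18) = 2 * M(17) + 1
M(17) = 2 * M(16) + 1
M(16) = 2 * M(15) + 1
M(15) = 2 * M(14) + 1
M(14) = 2 * M(13) + 1
M(13) = 2 * M(12) + 1
M(12) = 2 * M(11) + 1
M(11) = 2 * M(10) + 1
M(10) = 2 * M(9) + 1
M(9) = 2 * M(8) + 1
M(8) = 2 * M(7) + 1
M(7) = 2 * M(6) + 1
M(6) = 2 * M(5) + 1
M(5) = 2 * M(4) + 1
M(4) = 2 * M(3) + 1
M(3) = 2 * M(2) + 1
M(2) = 2 * M(1) + 1
M(1) = 1  (base case)
M(2) = 2 * 1 + 1 = 3
M(3) = 2 * 3 + 1 = 7
M(4) = 2 * 7 + 1 = 15
M(5) = 2 * 15 + 1 = 31
M(6) = 2 * 31 + 1 = 63
M(7) = 2 * 63 + 1 = 127
M(8) = 2 * 127 + 1 = 255
M(9) = 2 * 255 + 1 = 511
M(10) = 2 * 511 + 1 = 1023
M(11) = 2 * 1023 + 1 = 2047
M(12) = 2 * 2047 + 1 = 4095
M(13) = 2 * 4095 + 1 = 8191
M(14) = 2 * 8191 + 1 = 16383
M(15) = 2 * 16383 + 1 = 32767
M(16) = 2 * 32767 + 1 = 65535
M(17) = 2 * 65535 + 1 = 131071
M(18) = 2 * 131071 + 1 = 262143
M(19) = 2 * 262143 + 1 = 524287
M(20) = 2 * 524287 + 1 = 1048575
M(21) = 2 * 1048575 + 1 = 2097151
M(22) = 2 * 2097151 + 1 = 4194303
M(23) = 2 * 4194303 + 1 = 8388607
M(24) = 2 * 8388607 + 1 = 16777215
M(25) = 2 * 16777215 + 1 = 33554431
M(26) = 2 * 33554431 + 1 = 67108863

67108863


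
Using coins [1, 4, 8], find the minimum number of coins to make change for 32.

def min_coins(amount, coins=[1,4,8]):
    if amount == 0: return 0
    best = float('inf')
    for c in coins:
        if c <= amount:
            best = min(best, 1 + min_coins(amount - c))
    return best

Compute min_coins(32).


Building up with DP:
min_coins(0) = 0
min_coins(1) = min(1+min_coins(0)=1+0=1) = 1
min_coins(2) = min(1+min_coins(1)=1+1=2) = 2
min_coins(3) = min(1+min_coins(2)=1+2=3) = 3
min_coins(4) = min(1+min_coins(3)=1+3=4, 1+min_coins(0)=1+0=1) = 1
min_coins(5) = min(1+min_coins(4)=1+1=2, 1+min_coins(1)=1+1=2) = 2
min_coins(6) = min(1+min_coins(5)=1+2=3, 1+min_coins(2)=1+2=3) = 3
min_coins(7) = min(1+min_coins(6)=1+3=4, 1+min_coins(3)=1+3=4) = 4
min_coins(8) = min(1+min_coins(7)=1+4=5, 1+min_coins(4)=1+1=2, 1+min_coins(0)=1+0=1) = 1
min_coins(9) = min(1+min_coins(8)=1+1=2, 1+min_coins(5)=1+2=3, 1+min_coins(1)=1+1=2) = 2
min_coins(10) = min(1+min_coins(9)=1+2=3, 1+min_coins(6)=1+3=4, 1+min_coins(2)=1+2=3) = 3
min_coins(11) = min(1+min_coins(10)=1+3=4, 1+min_coins(7)=1+4=5, 1+min_coins(3)=1+3=4) = 4
min_coins(12) = min(1+min_coins(11)=1+4=5, 1+min_coins(8)=1+1=2, 1+min_coins(4)=1+1=2) = 2
min_coins(13) = min(1+min_coins(12)=1+2=3, 1+min_coins(9)=1+2=3, 1+min_coins(5)=1+2=3) = 3
min_coins(14) = min(1+min_coins(13)=1+3=4, 1+min_coins(10)=1+3=4, 1+min_coins(6)=1+3=4) = 4
min_coins(15) = min(1+min_coins(14)=1+4=5, 1+min_coins(11)=1+4=5, 1+min_coins(7)=1+4=5) = 5
min_coins(16) = min(1+min_coins(15)=1+5=6, 1+min_coins(12)=1+2=3, 1+min_coins(8)=1+1=2) = 2
min_coins(17) = min(1+min_coins(16)=1+2=3, 1+min_coins(13)=1+3=4, 1+min_coins(9)=1+2=3) = 3
min_coins(18) = min(1+min_coins(17)=1+3=4, 1+min_coins(14)=1+4=5, 1+min_coins(10)=1+3=4) = 4
min_coins(19) = min(1+min_coins(18)=1+4=5, 1+min_coins(15)=1+5=6, 1+min_coins(11)=1+4=5) = 5
min_coins(20) = min(1+min_coins(19)=1+5=6, 1+min_coins(16)=1+2=3, 1+min_coins(12)=1+2=3) = 3
min_coins(21) = min(1+min_coins(20)=1+3=4, 1+min_coins(17)=1+3=4, 1+min_coins(13)=1+3=4) = 4
min_coins(22) = min(1+min_coins(21)=1+4=5, 1+min_coins(18)=1+4=5, 1+min_coins(14)=1+4=5) = 5
min_coins(23) = min(1+min_coins(22)=1+5=6, 1+min_coins(19)=1+5=6, 1+min_coins(15)=1+5=6) = 6
min_coins(24) = min(1+min_coins(23)=1+6=7, 1+min_coins(20)=1+3=4, 1+min_coins(16)=1+2=3) = 3
min_coins(25) = min(1+min_coins(24)=1+3=4, 1+min_coins(21)=1+4=5, 1+min_coins(17)=1+3=4) = 4
min_coins(26) = min(1+min_coins(25)=1+4=5, 1+min_coins(22)=1+5=6, 1+min_coins(18)=1+4=5) = 5
min_coins(27) = min(1+min_coins(26)=1+5=6, 1+min_coins(23)=1+6=7, 1+min_coins(19)=1+5=6) = 6
min_coins(28) = min(1+min_coins(27)=1+6=7, 1+min_coins(24)=1+3=4, 1+min_coins(20)=1+3=4) = 4
min_coins(29) = min(1+min_coins(28)=1+4=5, 1+min_coins(25)=1+4=5, 1+min_coins(21)=1+4=5) = 5
min_coins(30) = min(1+min_coins(29)=1+5=6, 1+min_coins(26)=1+5=6, 1+min_coins(22)=1+5=6) = 6
min_coins(31) = min(1+min_coins(30)=1+6=7, 1+min_coins(27)=1+6=7, 1+min_coins(23)=1+6=7) = 7
min_coins(32) = min(1+min_coins(31)=1+7=8, 1+min_coins(28)=1+4=5, 1+min_coins(24)=1+3=4) = 4

4


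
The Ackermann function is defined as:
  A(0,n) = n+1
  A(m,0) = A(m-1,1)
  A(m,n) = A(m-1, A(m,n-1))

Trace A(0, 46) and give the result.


A(0, 46) = 47
Result: A(0, 46) = 47

47


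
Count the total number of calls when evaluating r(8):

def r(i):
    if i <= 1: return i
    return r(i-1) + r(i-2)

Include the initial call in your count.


Let C(n) = total calls for r(n)
C(0) = 1, C(1) = 1
C(2) = 1 + C(1) + C(0) = 1 + 1 + 1 = 3
C(3) = 1 + C(2) + C(1) = 1 + 3 + 1 = 5
C(4) = 1 + C(3) + C(2) = 1 + 5 + 3 = 9
C(5) = 1 + C(4) + C(3) = 1 + 9 + 5 = 15
C(6) = 1 + C(5) + C(4) = 1 + 15 + 9 = 25
C(7) = 1 + C(6) + C(5) = 1 + 25 + 15 = 41
C(8) = 1 + C(7) + C(6) = 1 + 41 + 25 = 67

67


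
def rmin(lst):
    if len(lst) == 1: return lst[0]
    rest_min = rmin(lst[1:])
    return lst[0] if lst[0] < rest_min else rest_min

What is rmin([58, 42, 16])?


rmin([58, 42, 16]): compare 58 with rmin([42, 16])
rmin([42, 16]): compare 42 with rmin([16])
rmin([16]) = 16  (base case)
Compare 42 with 16 -> 16
Compare 58 with 16 -> 16

16


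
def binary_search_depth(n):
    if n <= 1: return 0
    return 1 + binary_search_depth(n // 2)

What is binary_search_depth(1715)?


1715 / 2 = 857
857 / 2 = 428
428 / 2 = 214
214 / 2 = 107
107 / 2 = 53
53 / 2 = 26
26 / 2 = 13
13 / 2 = 6
6 / 2 = 3
3 / 2 = 1
Reached 1 after 10 halvings

10


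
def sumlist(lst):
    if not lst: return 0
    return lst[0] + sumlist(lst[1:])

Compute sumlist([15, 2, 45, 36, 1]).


sumlist([15, 2, 45, 36, 1]) = 15 + sumlist([2, 45, 36, 1])
sumlist([2, 45, 36, 1]) = 2 + sumlist([45, 36, 1])
sumlist([45, 36, 1]) = 45 + sumlist([36, 1])
sumlist([36, 1]) = 36 + sumlist([1])
sumlist([1]) = 1 + sumlist([])
sumlist([]) = 0  (base case)
Total: 15 + 2 + 45 + 36 + 1 + 0 = 99

99


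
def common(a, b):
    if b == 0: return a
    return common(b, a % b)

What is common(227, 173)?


common(227, 173) = common(173, 54)
common(173, 54) = common(54, 11)
common(54, 11) = common(11, 10)
common(11, 10) = common(10, 1)
common(10, 1) = common(1, 0)
common(1, 0) = 1  (base case)

1


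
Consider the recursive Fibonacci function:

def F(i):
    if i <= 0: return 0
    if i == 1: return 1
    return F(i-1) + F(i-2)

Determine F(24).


Computing F(24) bottom-up:
F(0) = 0
F(1) = 1
F(2) = F(1) + F(0) = 1 + 0 = 1
F(3) = F(2) + F(1) = 1 + 1 = 2
F(4) = F(3) + F(2) = 2 + 1 = 3
F(5) = F(4) + F(3) = 3 + 2 = 5
F(6) = F(5) + F(4) = 5 + 3 = 8
F(7) = F(6) + F(5) = 8 + 5 = 13
F(8) = F(7) + F(6) = 13 + 8 = 21
F(9) = F(8) + F(7) = 21 + 13 = 34
F(10) = F(9) + F(8) = 34 + 21 = 55
F(11) = F(10) + F(9) = 55 + 34 = 89
F(12) = F(11) + F(10) = 89 + 55 = 144
F(13) = F(12) + F(11) = 144 + 89 = 233
F(14) = F(13) + F(12) = 233 + 144 = 377
F(15) = F(14) + F(13) = 377 + 233 = 610
F(16) = F(15) + F(14) = 610 + 377 = 987
F(17) = F(16) + F(15) = 987 + 610 = 1597
F(18) = F(17) + F(16) = 1597 + 987 = 2584
F(19) = F(18) + F(17) = 2584 + 1597 = 4181
F(20) = F(19) + F(18) = 4181 + 2584 = 6765
F(21) = F(20) + F(19) = 6765 + 4181 = 10946
F(22) = F(21) + F(20) = 10946 + 6765 = 17711
F(23) = F(22) + F(21) = 17711 + 10946 = 28657
F(24) = F(23) + F(22) = 28657 + 17711 = 46368

46368


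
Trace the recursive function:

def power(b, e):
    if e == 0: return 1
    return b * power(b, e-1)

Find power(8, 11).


power(8, 11)
= 8 * power(8, 10)
= 8 * 8 * power(8, 9)
= 8 * 8 * 8 * power(8, 8)
= 8 * 8 * 8 * 8 * power(8, 7)
= 8 * 8 * 8 * 8 * 8 * power(8, 6)
= 8 * 8 * 8 * 8 * 8 * 8 * power(8, 5)
= 8 * 8 * 8 * 8 * 8 * 8 * 8 * power(8, 4)
= 8 * 8 * 8 * 8 * 8 * 8 * 8 * 8 * power(8, 3)
= 8 * 8 * 8 * 8 * 8 * 8 * 8 * 8 * 8 * power(8, 2)
= 8 * 8 * 8 * 8 * 8 * 8 * 8 * 8 * 8 * 8 * power(8, 1)
= 8 * 8 * 8 * 8 * 8 * 8 * 8 * 8 * 8 * 8 * 8 * power(8, 0)
= 8 * 8 * 8 * 8 * 8 * 8 * 8 * 8 * 8 * 8 * 8 * 1
= 8589934592

8589934592


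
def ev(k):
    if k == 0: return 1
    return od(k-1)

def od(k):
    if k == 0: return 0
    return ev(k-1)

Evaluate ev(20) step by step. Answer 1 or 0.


ev(20) = od(19)
od(19) = ev(18)
ev(18) = od(17)
od(17) = ev(16)
ev(16) = od(15)
od(15) = ev(14)
ev(14) = od(13)
od(13) = ev(12)
ev(12) = od(11)
od(11) = ev(10)
ev(10) = od(9)
od(9) = ev(8)
ev(8) = od(7)
od(7) = ev(6)
ev(6) = od(5)
od(5) = ev(4)
ev(4) = od(3)
od(3) = ev(2)
ev(2) = od(1)
od(1) = ev(0)
ev(0) = 1  (base case)
Result: 1

1


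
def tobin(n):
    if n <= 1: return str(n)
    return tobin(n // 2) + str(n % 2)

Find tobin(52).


tobin(52) = tobin(26) + '0'
tobin(26) = tobin(13) + '0'
tobin(13) = tobin(6) + '1'
tobin(6) = tobin(3) + '0'
tobin(3) = tobin(1) + '1'
tobin(1) = '1'  (base case)
Concatenating: '1' + '1' + '0' + '1' + '0' + '0' = '110100'

110100


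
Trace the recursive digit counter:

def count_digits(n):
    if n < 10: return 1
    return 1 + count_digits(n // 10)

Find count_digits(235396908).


count_digits(235396908) = 1 + count_digits(23539690)
count_digits(23539690) = 1 + count_digits(2353969)
count_digits(2353969) = 1 + count_digits(235396)
count_digits(235396) = 1 + count_digits(23539)
count_digits(23539) = 1 + count_digits(2353)
count_digits(2353) = 1 + count_digits(235)
count_digits(235) = 1 + count_digits(23)
count_digits(23) = 1 + count_digits(2)
count_digits(2) = 1  (base case: 2 < 10)
Unwinding: 1 + 1 + 1 + 1 + 1 + 1 + 1 + 1 + 1 = 9

9


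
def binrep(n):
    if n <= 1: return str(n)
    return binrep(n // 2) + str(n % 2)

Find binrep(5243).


binrep(5243) = binrep(2621) + '1'
binrep(2621) = binrep(1310) + '1'
binrep(1310) = binrep(655) + '0'
binrep(655) = binrep(327) + '1'
binrep(327) = binrep(163) + '1'
binrep(163) = binrep(81) + '1'
binrep(81) = binrep(40) + '1'
binrep(40) = binrep(20) + '0'
binrep(20) = binrep(10) + '0'
binrep(10) = binrep(5) + '0'
binrep(5) = binrep(2) + '1'
binrep(2) = binrep(1) + '0'
binrep(1) = '1'  (base case)
Concatenating: '1' + '0' + '1' + '0' + '0' + '0' + '1' + '1' + '1' + '1' + '0' + '1' + '1' = '1010001111011'

1010001111011


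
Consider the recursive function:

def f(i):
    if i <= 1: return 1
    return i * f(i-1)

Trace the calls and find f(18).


f(18)
= 18 * f(17)
= 18 * 17 * f(16)
= 18 * 17 * 16 * f(15)
= 18 * 17 * 16 * 15 * f(14)
= 18 * 17 * 16 * 15 * 14 * f(13)
= 18 * 17 * 16 * 15 * 14 * 13 * f(12)
= 18 * 17 * 16 * 15 * 14 * 13 * 12 * f(11)
= 18 * 17 * 16 * 15 * 14 * 13 * 12 * 11 * f(10)
= 18 * 17 * 16 * 15 * 14 * 13 * 12 * 11 * 10 * f(9)
= 18 * 17 * 16 * 15 * 14 * 13 * 12 * 11 * 10 * 9 * f(8)
= 18 * 17 * 16 * 15 * 14 * 13 * 12 * 11 * 10 * 9 * 8 * f(7)
= 18 * 17 * 16 * 15 * 14 * 13 * 12 * 11 * 10 * 9 * 8 * 7 * f(6)
= 18 * 17 * 16 * 15 * 14 * 13 * 12 * 11 * 10 * 9 * 8 * 7 * 6 * f(5)
= 18 * 17 * 16 * 15 * 14 * 13 * 12 * 11 * 10 * 9 * 8 * 7 * 6 * 5 * f(4)
= 18 * 17 * 16 * 15 * 14 * 13 * 12 * 11 * 10 * 9 * 8 * 7 * 6 * 5 * 4 * f(3)
= 18 * 17 * 16 * 15 * 14 * 13 * 12 * 11 * 10 * 9 * 8 * 7 * 6 * 5 * 4 * 3 * f(2)
= 18 * 17 * 16 * 15 * 14 * 13 * 12 * 11 * 10 * 9 * 8 * 7 * 6 * 5 * 4 * 3 * 2 * f(1)
= 18 * 17 * 16 * 15 * 14 * 13 * 12 * 11 * 10 * 9 * 8 * 7 * 6 * 5 * 4 * 3 * 2 * 1
= 6402373705728000

6402373705728000


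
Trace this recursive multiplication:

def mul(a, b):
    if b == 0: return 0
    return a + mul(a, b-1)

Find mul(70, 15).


mul(70, 15) = 70 + mul(70, 14)
mul(70, 14) = 70 + mul(70, 13)
mul(70, 13) = 70 + mul(70, 12)
mul(70, 12) = 70 + mul(70, 11)
mul(70, 11) = 70 + mul(70, 10)
mul(70, 10) = 70 + mul(70, 9)
mul(70, 9) = 70 + mul(70, 8)
mul(70, 8) = 70 + mul(70, 7)
mul(70, 7) = 70 + mul(70, 6)
mul(70, 6) = 70 + mul(70, 5)
mul(70, 5) = 70 + mul(70, 4)
mul(70, 4) = 70 + mul(70, 3)
mul(70, 3) = 70 + mul(70, 2)
mul(70, 2) = 70 + mul(70, 1)
mul(70, 1) = 70 + mul(70, 0)
mul(70, 0) = 0  (base case)
Total: 70 + 70 + 70 + 70 + 70 + 70 + 70 + 70 + 70 + 70 + 70 + 70 + 70 + 70 + 70 + 0 = 1050

1050


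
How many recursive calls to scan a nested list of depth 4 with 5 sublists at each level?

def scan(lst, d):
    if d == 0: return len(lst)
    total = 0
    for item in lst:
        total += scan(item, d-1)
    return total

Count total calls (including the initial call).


At depth 0 (root): 1 call
At depth 1: each of 1 parents calls scan on 5 children = 5 calls
At depth 2: each of 5 parents calls scan on 5 children = 25 calls
At depth 3: each of 25 parents calls scan on 5 children = 125 calls
At depth 4: each of 125 parents calls scan on 5 children = 625 calls
Total: 1 + 5 + 25 + 125 + 625 = 781

781


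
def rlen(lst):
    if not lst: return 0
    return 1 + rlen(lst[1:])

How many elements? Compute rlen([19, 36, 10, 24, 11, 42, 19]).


rlen([19, 36, 10, 24, 11, 42, 19]) = 1 + rlen([36, 10, 24, 11, 42, 19])
rlen([36, 10, 24, 11, 42, 19]) = 1 + rlen([10, 24, 11, 42, 19])
rlen([10, 24, 11, 42, 19]) = 1 + rlen([24, 11, 42, 19])
rlen([24, 11, 42, 19]) = 1 + rlen([11, 42, 19])
rlen([11, 42, 19]) = 1 + rlen([42, 19])
rlen([42, 19]) = 1 + rlen([19])
rlen([19]) = 1 + rlen([])
rlen([]) = 0  (base case)
Unwinding: 1 + 1 + 1 + 1 + 1 + 1 + 1 + 0 = 7

7


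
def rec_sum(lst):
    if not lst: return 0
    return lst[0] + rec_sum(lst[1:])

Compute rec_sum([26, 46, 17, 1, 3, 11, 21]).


rec_sum([26, 46, 17, 1, 3, 11, 21]) = 26 + rec_sum([46, 17, 1, 3, 11, 21])
rec_sum([46, 17, 1, 3, 11, 21]) = 46 + rec_sum([17, 1, 3, 11, 21])
rec_sum([17, 1, 3, 11, 21]) = 17 + rec_sum([1, 3, 11, 21])
rec_sum([1, 3, 11, 21]) = 1 + rec_sum([3, 11, 21])
rec_sum([3, 11, 21]) = 3 + rec_sum([11, 21])
rec_sum([11, 21]) = 11 + rec_sum([21])
rec_sum([21]) = 21 + rec_sum([])
rec_sum([]) = 0  (base case)
Total: 26 + 46 + 17 + 1 + 3 + 11 + 21 + 0 = 125

125


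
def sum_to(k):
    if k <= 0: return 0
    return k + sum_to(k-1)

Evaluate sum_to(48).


sum_to(48)
= 48 + 47 + 46 + 45 + 44 + 43 + 42 + 41 + 40 + 39 + 38 + 37 + 36 + 35 + 34 + 33 + 32 + 31 + 30 + 29 + 28 + 27 + 26 + 25 + 24 + 23 + 22 + 21 + 20 + 19 + 18 + 17 + 16 + 15 + 14 + 13 + 12 + 11 + 10 + 9 + 8 + 7 + 6 + 5 + 4 + 3 + 2 + 1 + sum_to(0)
= 48 + 47 + 46 + 45 + 44 + 43 + 42 + 41 + 40 + 39 + 38 + 37 + 36 + 35 + 34 + 33 + 32 + 31 + 30 + 29 + 28 + 27 + 26 + 25 + 24 + 23 + 22 + 21 + 20 + 19 + 18 + 17 + 16 + 15 + 14 + 13 + 12 + 11 + 10 + 9 + 8 + 7 + 6 + 5 + 4 + 3 + 2 + 1 + 0
= 1176

1176


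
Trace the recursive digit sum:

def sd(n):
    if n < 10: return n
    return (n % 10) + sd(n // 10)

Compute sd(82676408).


sd(82676408) = 8 + sd(8267640)
sd(8267640) = 0 + sd(826764)
sd(826764) = 4 + sd(82676)
sd(82676) = 6 + sd(8267)
sd(8267) = 7 + sd(826)
sd(826) = 6 + sd(82)
sd(82) = 2 + sd(8)
sd(8) = 8  (base case)
Total: 8 + 0 + 4 + 6 + 7 + 6 + 2 + 8 = 41

41


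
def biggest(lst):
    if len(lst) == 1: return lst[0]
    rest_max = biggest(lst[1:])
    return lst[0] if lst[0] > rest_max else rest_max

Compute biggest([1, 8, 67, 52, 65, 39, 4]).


biggest([1, 8, 67, 52, 65, 39, 4]): compare 1 with biggest([8, 67, 52, 65, 39, 4])
biggest([8, 67, 52, 65, 39, 4]): compare 8 with biggest([67, 52, 65, 39, 4])
biggest([67, 52, 65, 39, 4]): compare 67 with biggest([52, 65, 39, 4])
biggest([52, 65, 39, 4]): compare 52 with biggest([65, 39, 4])
biggest([65, 39, 4]): compare 65 with biggest([39, 4])
biggest([39, 4]): compare 39 with biggest([4])
biggest([4]) = 4  (base case)
Compare 39 with 4 -> 39
Compare 65 with 39 -> 65
Compare 52 with 65 -> 65
Compare 67 with 65 -> 67
Compare 8 with 67 -> 67
Compare 1 with 67 -> 67

67


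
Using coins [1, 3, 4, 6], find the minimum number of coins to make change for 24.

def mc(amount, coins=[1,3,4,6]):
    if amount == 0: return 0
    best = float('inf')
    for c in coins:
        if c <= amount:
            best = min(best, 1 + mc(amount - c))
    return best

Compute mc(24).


Building up with DP:
mc(0) = 0
mc(1) = min(1+mc(0)=1+0=1) = 1
mc(2) = min(1+mc(1)=1+1=2) = 2
mc(3) = min(1+mc(2)=1+2=3, 1+mc(0)=1+0=1) = 1
mc(4) = min(1+mc(3)=1+1=2, 1+mc(1)=1+1=2, 1+mc(0)=1+0=1) = 1
mc(5) = min(1+mc(4)=1+1=2, 1+mc(2)=1+2=3, 1+mc(1)=1+1=2) = 2
mc(6) = min(1+mc(5)=1+2=3, 1+mc(3)=1+1=2, 1+mc(2)=1+2=3, 1+mc(0)=1+0=1) = 1
mc(7) = min(1+mc(6)=1+1=2, 1+mc(4)=1+1=2, 1+mc(3)=1+1=2, 1+mc(1)=1+1=2) = 2
mc(8) = min(1+mc(7)=1+2=3, 1+mc(5)=1+2=3, 1+mc(4)=1+1=2, 1+mc(2)=1+2=3) = 2
mc(9) = min(1+mc(8)=1+2=3, 1+mc(6)=1+1=2, 1+mc(5)=1+2=3, 1+mc(3)=1+1=2) = 2
mc(10) = min(1+mc(9)=1+2=3, 1+mc(7)=1+2=3, 1+mc(6)=1+1=2, 1+mc(4)=1+1=2) = 2
mc(11) = min(1+mc(10)=1+2=3, 1+mc(8)=1+2=3, 1+mc(7)=1+2=3, 1+mc(5)=1+2=3) = 3
mc(12) = min(1+mc(11)=1+3=4, 1+mc(9)=1+2=3, 1+mc(8)=1+2=3, 1+mc(6)=1+1=2) = 2
mc(13) = min(1+mc(12)=1+2=3, 1+mc(10)=1+2=3, 1+mc(9)=1+2=3, 1+mc(7)=1+2=3) = 3
mc(14) = min(1+mc(13)=1+3=4, 1+mc(11)=1+3=4, 1+mc(10)=1+2=3, 1+mc(8)=1+2=3) = 3
mc(15) = min(1+mc(14)=1+3=4, 1+mc(12)=1+2=3, 1+mc(11)=1+3=4, 1+mc(9)=1+2=3) = 3
mc(16) = min(1+mc(15)=1+3=4, 1+mc(13)=1+3=4, 1+mc(12)=1+2=3, 1+mc(10)=1+2=3) = 3
mc(17) = min(1+mc(16)=1+3=4, 1+mc(14)=1+3=4, 1+mc(13)=1+3=4, 1+mc(11)=1+3=4) = 4
mc(18) = min(1+mc(17)=1+4=5, 1+mc(15)=1+3=4, 1+mc(14)=1+3=4, 1+mc(12)=1+2=3) = 3
mc(19) = min(1+mc(18)=1+3=4, 1+mc(16)=1+3=4, 1+mc(15)=1+3=4, 1+mc(13)=1+3=4) = 4
mc(20) = min(1+mc(19)=1+4=5, 1+mc(17)=1+4=5, 1+mc(16)=1+3=4, 1+mc(14)=1+3=4) = 4
mc(21) = min(1+mc(20)=1+4=5, 1+mc(18)=1+3=4, 1+mc(17)=1+4=5, 1+mc(15)=1+3=4) = 4
mc(22) = min(1+mc(21)=1+4=5, 1+mc(19)=1+4=5, 1+mc(18)=1+3=4, 1+mc(16)=1+3=4) = 4
mc(23) = min(1+mc(22)=1+4=5, 1+mc(20)=1+4=5, 1+mc(19)=1+4=5, 1+mc(17)=1+4=5) = 5
mc(24) = min(1+mc(23)=1+5=6, 1+mc(21)=1+4=5, 1+mc(20)=1+4=5, 1+mc(18)=1+3=4) = 4

4


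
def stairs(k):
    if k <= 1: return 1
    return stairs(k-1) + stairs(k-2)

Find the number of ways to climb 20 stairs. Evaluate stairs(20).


Building up from base cases:
stairs(0) = 1
stairs(1) = 1
stairs(2) = stairs(1) + stairs(0) = 1 + 1 = 2
stairs(3) = stairs(2) + stairs(1) = 2 + 1 = 3
stairs(4) = stairs(3) + stairs(2) = 3 + 2 = 5
stairs(5) = stairs(4) + stairs(3) = 5 + 3 = 8
stairs(6) = stairs(5) + stairs(4) = 8 + 5 = 13
stairs(7) = stairs(6) + stairs(5) = 13 + 8 = 21
stairs(8) = stairs(7) + stairs(6) = 21 + 13 = 34
stairs(9) = stairs(8) + stairs(7) = 34 + 21 = 55
stairs(10) = stairs(9) + stairs(8) = 55 + 34 = 89
stairs(11) = stairs(10) + stairs(9) = 89 + 55 = 144
stairs(12) = stairs(11) + stairs(10) = 144 + 89 = 233
stairs(13) = stairs(12) + stairs(11) = 233 + 144 = 377
stairs(14) = stairs(13) + stairs(12) = 377 + 233 = 610
stairs(15) = stairs(14) + stairs(13) = 610 + 377 = 987
stairs(16) = stairs(15) + stairs(14) = 987 + 610 = 1597
stairs(17) = stairs(16) + stairs(15) = 1597 + 987 = 2584
stairs(18) = stairs(17) + stairs(16) = 2584 + 1597 = 4181
stairs(19) = stairs(18) + stairs(17) = 4181 + 2584 = 6765
stairs(20) = stairs(19) + stairs(18) = 6765 + 4181 = 10946

10946


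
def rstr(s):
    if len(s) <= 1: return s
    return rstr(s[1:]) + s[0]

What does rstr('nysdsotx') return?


rstr('nysdsotx') = rstr('ysdsotx') + 'n'
rstr('ysdsotx') = rstr('sdsotx') + 'y'
rstr('sdsotx') = rstr('dsotx') + 's'
rstr('dsotx') = rstr('sotx') + 'd'
rstr('sotx') = rstr('otx') + 's'
rstr('otx') = rstr('tx') + 'o'
rstr('tx') = rstr('x') + 't'
rstr('x') = 'x'  (base case)
Concatenating: 'x' + 't' + 'o' + 's' + 'd' + 's' + 'y' + 'n' = 'xtosdsyn'

xtosdsyn


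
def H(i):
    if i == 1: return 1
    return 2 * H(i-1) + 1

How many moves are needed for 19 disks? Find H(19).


H(19) = 2 * H(18) + 1
H(18) = 2 * H(17) + 1
H(17) = 2 * H(16) + 1
H(16) = 2 * H(15) + 1
H(15) = 2 * H(14) + 1
H(14) = 2 * H(13) + 1
H(13) = 2 * H(12) + 1
H(12) = 2 * H(11) + 1
H(11) = 2 * H(10) + 1
H(10) = 2 * H(9) + 1
H(9) = 2 * H(8) + 1
H(8) = 2 * H(7) + 1
H(7) = 2 * H(6) + 1
H(6) = 2 * H(5) + 1
H(5) = 2 * H(4) + 1
H(4) = 2 * H(3) + 1
H(3) = 2 * H(2) + 1
H(2) = 2 * H(1) + 1
H(1) = 1  (base case)
H(2) = 2 * 1 + 1 = 3
H(3) = 2 * 3 + 1 = 7
H(4) = 2 * 7 + 1 = 15
H(5) = 2 * 15 + 1 = 31
H(6) = 2 * 31 + 1 = 63
H(7) = 2 * 63 + 1 = 127
H(8) = 2 * 127 + 1 = 255
H(9) = 2 * 255 + 1 = 511
H(10) = 2 * 511 + 1 = 1023
H(11) = 2 * 1023 + 1 = 2047
H(12) = 2 * 2047 + 1 = 4095
H(13) = 2 * 4095 + 1 = 8191
H(14) = 2 * 8191 + 1 = 16383
H(15) = 2 * 16383 + 1 = 32767
H(16) = 2 * 32767 + 1 = 65535
H(17) = 2 * 65535 + 1 = 131071
H(18) = 2 * 131071 + 1 = 262143
H(19) = 2 * 262143 + 1 = 524287

524287


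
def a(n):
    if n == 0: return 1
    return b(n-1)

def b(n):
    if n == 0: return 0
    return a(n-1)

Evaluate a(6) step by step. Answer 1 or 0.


a(6) = b(5)
b(5) = a(4)
a(4) = b(3)
b(3) = a(2)
a(2) = b(1)
b(1) = a(0)
a(0) = 1  (base case)
Result: 1

1


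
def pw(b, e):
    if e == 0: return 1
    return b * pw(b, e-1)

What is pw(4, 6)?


pw(4, 6)
= 4 * pw(4, 5)
= 4 * 4 * pw(4, 4)
= 4 * 4 * 4 * pw(4, 3)
= 4 * 4 * 4 * 4 * pw(4, 2)
= 4 * 4 * 4 * 4 * 4 * pw(4, 1)
= 4 * 4 * 4 * 4 * 4 * 4 * pw(4, 0)
= 4 * 4 * 4 * 4 * 4 * 4 * 1
= 4096

4096


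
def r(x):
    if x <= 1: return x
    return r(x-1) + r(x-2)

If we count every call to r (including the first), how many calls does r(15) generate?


Let C(n) = total calls for r(n)
C(0) = 1, C(1) = 1
C(2) = 1 + C(1) + C(0) = 1 + 1 + 1 = 3
C(3) = 1 + C(2) + C(1) = 1 + 3 + 1 = 5
C(4) = 1 + C(3) + C(2) = 1 + 5 + 3 = 9
C(5) = 1 + C(4) + C(3) = 1 + 9 + 5 = 15
C(6) = 1 + C(5) + C(4) = 1 + 15 + 9 = 25
C(7) = 1 + C(6) + C(5) = 1 + 25 + 15 = 41
C(8) = 1 + C(7) + C(6) = 1 + 41 + 25 = 67
C(9) = 1 + C(8) + C(7) = 1 + 67 + 41 = 109
C(10) = 1 + C(9) + C(8) = 1 + 109 + 67 = 177
C(11) = 1 + C(10) + C(9) = 1 + 177 + 109 = 287
C(12) = 1 + C(11) + C(10) = 1 + 287 + 177 = 465
C(13) = 1 + C(12) + C(11) = 1 + 465 + 287 = 753
C(14) = 1 + C(13) + C(12) = 1 + 753 + 465 = 1219
C(15) = 1 + C(14) + C(13) = 1 + 1219 + 753 = 1973

1973
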